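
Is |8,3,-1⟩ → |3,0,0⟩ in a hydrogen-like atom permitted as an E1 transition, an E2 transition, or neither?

Δl = 0 − 3 = -3; l_i + l_f = 3.
Δm_l = +1.
E1 (Δl = ±1, |Δm_l| ≤ 1): not satisfied.
E2 (Δl = 0,±2, l_i+l_f ≥ 2, |Δm_l| ≤ 2): not satisfied.

neither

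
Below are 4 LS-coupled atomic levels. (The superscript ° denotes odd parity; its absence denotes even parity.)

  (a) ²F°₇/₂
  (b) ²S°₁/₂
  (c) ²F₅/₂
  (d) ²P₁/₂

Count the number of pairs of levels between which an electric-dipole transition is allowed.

(a)–(b): forbidden (parity, ΔL, ΔJ).
(a)–(c): allowed.
(a)–(d): forbidden (ΔL, ΔJ).
(b)–(c): forbidden (ΔL, ΔJ).
(b)–(d): allowed.
(c)–(d): forbidden (parity, ΔL, ΔJ).
Allowed pairs: 2 of 6.

2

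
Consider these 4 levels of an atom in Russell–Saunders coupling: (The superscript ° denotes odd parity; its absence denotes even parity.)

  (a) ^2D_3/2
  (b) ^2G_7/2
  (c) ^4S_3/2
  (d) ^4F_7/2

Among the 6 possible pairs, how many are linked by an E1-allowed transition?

0

(a)–(b): forbidden (parity, ΔL, ΔJ).
(a)–(c): forbidden (parity, ΔS, ΔL).
(a)–(d): forbidden (parity, ΔS, ΔJ).
(b)–(c): forbidden (parity, ΔS, ΔL, ΔJ).
(b)–(d): forbidden (parity, ΔS).
(c)–(d): forbidden (parity, ΔL, ΔJ).
Allowed pairs: 0 of 6.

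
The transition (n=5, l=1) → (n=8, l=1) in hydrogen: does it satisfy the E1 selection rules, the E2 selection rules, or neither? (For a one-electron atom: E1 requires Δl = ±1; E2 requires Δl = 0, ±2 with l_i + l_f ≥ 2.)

Δl = 1 − 1 = +0; l_i + l_f = 2.
E1 (Δl = ±1): not satisfied.
E2 (Δl = 0,±2, l_i+l_f ≥ 2): satisfied.

E2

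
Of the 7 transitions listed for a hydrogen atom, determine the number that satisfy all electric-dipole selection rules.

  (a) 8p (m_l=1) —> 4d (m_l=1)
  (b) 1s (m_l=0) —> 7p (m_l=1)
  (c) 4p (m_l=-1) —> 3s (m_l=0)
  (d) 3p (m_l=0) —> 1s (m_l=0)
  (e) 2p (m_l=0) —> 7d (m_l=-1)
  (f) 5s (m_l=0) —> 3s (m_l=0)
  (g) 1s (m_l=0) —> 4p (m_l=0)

6

(a) allowed
(b) allowed
(c) allowed
(d) allowed
(e) allowed
(f) forbidden — Δl = +0 (E1 requires Δl = ±1)
(g) allowed
Total allowed: 6 of 7.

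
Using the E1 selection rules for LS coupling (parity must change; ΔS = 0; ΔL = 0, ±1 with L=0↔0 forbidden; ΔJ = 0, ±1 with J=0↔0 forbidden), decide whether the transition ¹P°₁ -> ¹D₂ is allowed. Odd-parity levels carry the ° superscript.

allowed

Initial level: S=0, L=1, J=1, parity odd. Final level: S=0, L=2, J=2, parity even.
Parity must change: odd → even — ok.
ΔJ = 0, ±1 (not J=0↔0): J: 1 → 2, ΔJ = +1 — ok.
ΔL = 0, ±1 (not L=0↔0): L: 1 → 2, ΔL = +1 — ok.
ΔS = 0: S: 0 → 0 — ok.
All four E1 rules are satisfied.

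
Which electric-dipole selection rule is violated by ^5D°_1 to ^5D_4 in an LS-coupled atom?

Parity must change: odd → even — ✓.
ΔS = 0: S: 2 → 2 — ✓.
ΔL = 0, ±1 (not L=0↔0): L: 2 → 2, ΔL = +0 — ✓.
ΔJ = 0, ±1 (not J=0↔0): J: 1 → 4, ΔJ = +3 — ✗.

the ΔJ = 0, ±1 rule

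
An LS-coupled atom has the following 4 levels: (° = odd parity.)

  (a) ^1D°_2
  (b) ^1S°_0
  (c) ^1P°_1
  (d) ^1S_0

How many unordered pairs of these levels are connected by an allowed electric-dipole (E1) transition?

1

(a)–(b): forbidden (parity, ΔL, ΔJ).
(a)–(c): forbidden (parity).
(a)–(d): forbidden (ΔL, ΔJ).
(b)–(c): forbidden (parity).
(b)–(d): forbidden (ΔL, ΔJ).
(c)–(d): allowed.
Allowed pairs: 1 of 6.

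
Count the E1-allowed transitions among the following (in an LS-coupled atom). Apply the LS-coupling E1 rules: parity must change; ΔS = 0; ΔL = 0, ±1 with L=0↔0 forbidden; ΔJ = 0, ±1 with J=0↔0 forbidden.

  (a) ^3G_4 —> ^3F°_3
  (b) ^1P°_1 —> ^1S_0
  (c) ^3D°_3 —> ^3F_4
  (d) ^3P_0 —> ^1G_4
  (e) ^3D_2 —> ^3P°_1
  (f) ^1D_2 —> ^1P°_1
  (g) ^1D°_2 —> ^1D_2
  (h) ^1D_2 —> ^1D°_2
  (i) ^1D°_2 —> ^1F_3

8

(a) allowed
(b) allowed
(c) allowed
(d) forbidden (parity, ΔS, ΔL, ΔJ fail)
(e) allowed
(f) allowed
(g) allowed
(h) allowed
(i) allowed
Total allowed: 8 of 9.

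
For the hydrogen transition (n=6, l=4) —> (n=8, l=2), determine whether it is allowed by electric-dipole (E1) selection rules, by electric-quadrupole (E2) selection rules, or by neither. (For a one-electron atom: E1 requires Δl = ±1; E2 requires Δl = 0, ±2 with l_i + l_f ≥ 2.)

E2

Δl = 2 − 4 = -2; l_i + l_f = 6.
E1 (Δl = ±1): not satisfied.
E2 (Δl = 0,±2, l_i+l_f ≥ 2): satisfied.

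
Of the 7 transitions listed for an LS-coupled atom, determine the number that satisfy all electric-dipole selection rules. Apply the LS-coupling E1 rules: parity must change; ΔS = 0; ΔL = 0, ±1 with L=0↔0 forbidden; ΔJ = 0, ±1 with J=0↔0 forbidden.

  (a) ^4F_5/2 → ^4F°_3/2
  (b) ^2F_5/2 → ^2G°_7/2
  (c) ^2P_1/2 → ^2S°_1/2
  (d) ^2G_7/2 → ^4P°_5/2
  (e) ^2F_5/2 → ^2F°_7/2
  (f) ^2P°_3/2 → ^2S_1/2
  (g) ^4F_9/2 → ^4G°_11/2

6

(a) allowed
(b) allowed
(c) allowed
(d) forbidden (ΔS, ΔL fail)
(e) allowed
(f) allowed
(g) allowed
Total allowed: 6 of 7.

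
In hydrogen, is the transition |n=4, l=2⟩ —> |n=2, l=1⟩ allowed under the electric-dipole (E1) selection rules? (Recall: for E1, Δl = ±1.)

allowed

Initial l = 2, final l = 1, so Δl = -1. E1 requires Δl = ±1: passes.
All E1 selection rules are satisfied.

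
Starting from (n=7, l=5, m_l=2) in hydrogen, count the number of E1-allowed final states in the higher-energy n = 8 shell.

6

E1 requires Δl = ±1, so l_f ∈ {4, 6}; with 0 ≤ l_f ≤ n_f−1 = 7, the allowed l_f values are {4, 6}.
For l_f = 4: m_f ∈ {m_i−1, m_i, m_i+1} ∩ [−4, 4] = {1, 2, 3} → 3 states.
For l_f = 6: m_f ∈ {m_i−1, m_i, m_i+1} ∩ [−6, 6] = {1, 2, 3} → 3 states.
Total: 6.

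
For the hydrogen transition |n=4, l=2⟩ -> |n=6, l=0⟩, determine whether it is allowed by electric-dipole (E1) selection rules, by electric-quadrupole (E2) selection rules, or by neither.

Δl = 0 − 2 = -2; l_i + l_f = 2.
E1 (Δl = ±1): not satisfied.
E2 (Δl = 0,±2, l_i+l_f ≥ 2): satisfied.

E2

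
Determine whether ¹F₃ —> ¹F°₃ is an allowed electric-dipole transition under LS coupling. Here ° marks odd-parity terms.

allowed

Parity must change: even → odd — satisfied.
ΔS = 0: S: 0 → 0 — satisfied.
ΔL = 0, ±1 (not L=0↔0): L: 3 → 3, ΔL = +0 — satisfied.
ΔJ = 0, ±1 (not J=0↔0): J: 3 → 3, ΔJ = +0 — satisfied.
All four E1 rules are satisfied.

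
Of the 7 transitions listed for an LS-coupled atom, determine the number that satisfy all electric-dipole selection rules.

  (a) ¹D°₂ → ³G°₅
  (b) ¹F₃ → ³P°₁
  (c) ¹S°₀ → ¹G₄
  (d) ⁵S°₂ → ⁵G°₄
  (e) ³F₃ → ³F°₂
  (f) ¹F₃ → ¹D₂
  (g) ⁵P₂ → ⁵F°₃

(a) forbidden (parity, ΔS, ΔL, ΔJ fail)
(b) forbidden (ΔS, ΔL, ΔJ fail)
(c) forbidden (ΔL, ΔJ fail)
(d) forbidden (parity, ΔL, ΔJ fail)
(e) allowed
(f) forbidden (parity fails)
(g) forbidden (ΔL fails)
Total allowed: 1 of 7.

1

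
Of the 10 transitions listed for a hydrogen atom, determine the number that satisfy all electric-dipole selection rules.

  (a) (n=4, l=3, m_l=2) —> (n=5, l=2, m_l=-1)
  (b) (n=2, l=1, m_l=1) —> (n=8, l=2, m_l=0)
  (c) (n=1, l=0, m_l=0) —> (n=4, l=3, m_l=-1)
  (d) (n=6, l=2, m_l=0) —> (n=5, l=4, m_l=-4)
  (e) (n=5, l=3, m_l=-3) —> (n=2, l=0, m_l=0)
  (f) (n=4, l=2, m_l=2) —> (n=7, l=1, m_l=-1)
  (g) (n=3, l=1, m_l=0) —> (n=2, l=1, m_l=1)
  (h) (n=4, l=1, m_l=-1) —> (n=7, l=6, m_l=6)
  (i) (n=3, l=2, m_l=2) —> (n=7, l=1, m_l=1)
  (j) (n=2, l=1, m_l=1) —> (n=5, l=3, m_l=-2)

(a) forbidden — Δm_l = -3 (E1 requires Δm_l = 0, ±1)
(b) allowed
(c) forbidden — Δl = +3 (E1 requires Δl = ±1)
(d) forbidden — Δl = +2 (E1 requires Δl = ±1); Δm_l = -4 (E1 requires Δm_l = 0, ±1)
(e) forbidden — Δl = -3 (E1 requires Δl = ±1); Δm_l = +3 (E1 requires Δm_l = 0, ±1)
(f) forbidden — Δm_l = -3 (E1 requires Δm_l = 0, ±1)
(g) forbidden — Δl = +0 (E1 requires Δl = ±1)
(h) forbidden — Δl = +5 (E1 requires Δl = ±1); Δm_l = +7 (E1 requires Δm_l = 0, ±1)
(i) allowed
(j) forbidden — Δl = +2 (E1 requires Δl = ±1); Δm_l = -3 (E1 requires Δm_l = 0, ±1)
Total allowed: 2 of 10.

2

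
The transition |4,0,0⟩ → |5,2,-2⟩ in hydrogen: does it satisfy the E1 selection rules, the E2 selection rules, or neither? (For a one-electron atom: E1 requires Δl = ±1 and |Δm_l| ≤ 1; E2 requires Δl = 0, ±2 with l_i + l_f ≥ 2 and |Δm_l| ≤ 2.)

E2

Δl = 2 − 0 = +2; l_i + l_f = 2.
Δm_l = -2.
E1 (Δl = ±1, |Δm_l| ≤ 1): not satisfied.
E2 (Δl = 0,±2, l_i+l_f ≥ 2, |Δm_l| ≤ 2): satisfied.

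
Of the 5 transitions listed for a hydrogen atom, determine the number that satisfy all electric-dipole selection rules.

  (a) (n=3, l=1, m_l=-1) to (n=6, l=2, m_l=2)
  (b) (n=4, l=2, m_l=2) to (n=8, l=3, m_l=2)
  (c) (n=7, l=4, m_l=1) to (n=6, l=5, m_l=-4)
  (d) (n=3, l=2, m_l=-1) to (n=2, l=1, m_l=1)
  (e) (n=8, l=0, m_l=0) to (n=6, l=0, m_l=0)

1

(a) forbidden — Δm_l = +3 (E1 requires Δm_l = 0, ±1)
(b) allowed
(c) forbidden — Δm_l = -5 (E1 requires Δm_l = 0, ±1)
(d) forbidden — Δm_l = +2 (E1 requires Δm_l = 0, ±1)
(e) forbidden — Δl = +0 (E1 requires Δl = ±1)
Total allowed: 1 of 5.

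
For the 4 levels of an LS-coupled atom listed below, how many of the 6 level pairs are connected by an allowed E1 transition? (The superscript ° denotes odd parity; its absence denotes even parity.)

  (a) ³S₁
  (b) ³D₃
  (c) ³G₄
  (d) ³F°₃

2

(a)–(b): forbidden (parity, ΔL, ΔJ).
(a)–(c): forbidden (parity, ΔL, ΔJ).
(a)–(d): forbidden (ΔL, ΔJ).
(b)–(c): forbidden (parity, ΔL).
(b)–(d): allowed.
(c)–(d): allowed.
Allowed pairs: 2 of 6.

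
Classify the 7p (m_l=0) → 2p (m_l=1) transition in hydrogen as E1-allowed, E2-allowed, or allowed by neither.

Δl = 1 − 1 = +0; l_i + l_f = 2.
Δm_l = +1.
E1 (Δl = ±1, |Δm_l| ≤ 1): not satisfied.
E2 (Δl = 0,±2, l_i+l_f ≥ 2, |Δm_l| ≤ 2): satisfied.

E2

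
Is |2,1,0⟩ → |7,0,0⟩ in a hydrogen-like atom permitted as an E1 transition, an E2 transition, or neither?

E1

Δl = 0 − 1 = -1; l_i + l_f = 1.
Δm_l = +0.
E1 (Δl = ±1, |Δm_l| ≤ 1): satisfied.
E2 (Δl = 0,±2, l_i+l_f ≥ 2, |Δm_l| ≤ 2): not satisfied.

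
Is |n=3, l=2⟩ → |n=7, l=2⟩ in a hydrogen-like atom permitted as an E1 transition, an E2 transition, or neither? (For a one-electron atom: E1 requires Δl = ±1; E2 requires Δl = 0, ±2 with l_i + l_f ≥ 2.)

E2

Δl = 2 − 2 = +0; l_i + l_f = 4.
E1 (Δl = ±1): not satisfied.
E2 (Δl = 0,±2, l_i+l_f ≥ 2): satisfied.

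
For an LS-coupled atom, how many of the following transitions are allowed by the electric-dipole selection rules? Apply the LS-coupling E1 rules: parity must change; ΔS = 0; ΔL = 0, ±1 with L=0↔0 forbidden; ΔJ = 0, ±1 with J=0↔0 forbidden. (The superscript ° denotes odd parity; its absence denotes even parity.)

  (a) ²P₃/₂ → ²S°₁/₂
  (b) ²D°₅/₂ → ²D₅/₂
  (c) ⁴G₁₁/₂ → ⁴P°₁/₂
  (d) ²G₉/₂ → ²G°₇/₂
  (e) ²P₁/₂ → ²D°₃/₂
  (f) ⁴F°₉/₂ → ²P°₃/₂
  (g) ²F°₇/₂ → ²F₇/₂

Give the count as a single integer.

(a) allowed
(b) allowed
(c) forbidden (ΔL, ΔJ fail)
(d) allowed
(e) allowed
(f) forbidden (parity, ΔS, ΔL, ΔJ fail)
(g) allowed
Total allowed: 5 of 7.

5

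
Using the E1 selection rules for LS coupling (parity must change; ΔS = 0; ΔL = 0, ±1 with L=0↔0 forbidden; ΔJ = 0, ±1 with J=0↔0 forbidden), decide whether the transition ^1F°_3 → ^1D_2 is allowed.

allowed

ΔJ = 0, ±1 (not J=0↔0): J: 3 → 2, ΔJ = -1 — ✓.
ΔS = 0: S: 0 → 0 — ✓.
ΔL = 0, ±1 (not L=0↔0): L: 3 → 2, ΔL = -1 — ✓.
Parity must change: odd → even — ✓.
All four E1 rules are satisfied.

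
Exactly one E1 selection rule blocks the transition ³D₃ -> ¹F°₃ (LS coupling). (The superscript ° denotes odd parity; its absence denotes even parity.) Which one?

the ΔS = 0 rule

Initial level: S=1, L=2, J=3, parity even. Final level: S=0, L=3, J=3, parity odd.
ΔJ = 0, ±1 (not J=0↔0): J: 3 → 3, ΔJ = +0 — ok.
ΔL = 0, ±1 (not L=0↔0): L: 2 → 3, ΔL = +1 — ok.
Parity must change: even → odd — ok.
ΔS = 0: S: 1 → 0 — fails.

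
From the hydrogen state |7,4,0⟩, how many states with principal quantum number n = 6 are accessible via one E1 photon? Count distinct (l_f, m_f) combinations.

6

E1 requires Δl = ±1, so l_f ∈ {3, 5}; with 0 ≤ l_f ≤ n_f−1 = 5, the allowed l_f values are {3, 5}.
For l_f = 3: m_f ∈ {m_i−1, m_i, m_i+1} ∩ [−3, 3] = {-1, 0, 1} → 3 states.
For l_f = 5: m_f ∈ {m_i−1, m_i, m_i+1} ∩ [−5, 5] = {-1, 0, 1} → 3 states.
Total: 6.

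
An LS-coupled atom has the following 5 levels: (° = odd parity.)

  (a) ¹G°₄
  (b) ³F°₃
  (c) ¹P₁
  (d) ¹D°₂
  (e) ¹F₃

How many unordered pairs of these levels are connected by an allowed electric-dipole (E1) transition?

3

(a)–(b): forbidden (parity, ΔS).
(a)–(c): forbidden (ΔL, ΔJ).
(a)–(d): forbidden (parity, ΔL, ΔJ).
(a)–(e): allowed.
(b)–(c): forbidden (ΔS, ΔL, ΔJ).
(b)–(d): forbidden (parity, ΔS).
(b)–(e): forbidden (ΔS).
(c)–(d): allowed.
(c)–(e): forbidden (parity, ΔL, ΔJ).
(d)–(e): allowed.
Allowed pairs: 3 of 10.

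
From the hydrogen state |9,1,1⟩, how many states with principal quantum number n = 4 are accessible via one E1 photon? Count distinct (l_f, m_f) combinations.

4

E1 requires Δl = ±1, so l_f ∈ {0, 2}; with 0 ≤ l_f ≤ n_f−1 = 3, the allowed l_f values are {0, 2}.
For l_f = 0: m_f ∈ {m_i−1, m_i, m_i+1} ∩ [−0, 0] = {0} → 1 state.
For l_f = 2: m_f ∈ {m_i−1, m_i, m_i+1} ∩ [−2, 2] = {0, 1, 2} → 3 states.
Total: 4.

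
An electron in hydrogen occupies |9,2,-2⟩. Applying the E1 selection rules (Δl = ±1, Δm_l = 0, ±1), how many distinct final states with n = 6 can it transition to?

4

E1 requires Δl = ±1, so l_f ∈ {1, 3}; with 0 ≤ l_f ≤ n_f−1 = 5, the allowed l_f values are {1, 3}.
For l_f = 1: m_f ∈ {m_i−1, m_i, m_i+1} ∩ [−1, 1] = {-1} → 1 state.
For l_f = 3: m_f ∈ {m_i−1, m_i, m_i+1} ∩ [−3, 3] = {-3, -2, -1} → 3 states.
Total: 4.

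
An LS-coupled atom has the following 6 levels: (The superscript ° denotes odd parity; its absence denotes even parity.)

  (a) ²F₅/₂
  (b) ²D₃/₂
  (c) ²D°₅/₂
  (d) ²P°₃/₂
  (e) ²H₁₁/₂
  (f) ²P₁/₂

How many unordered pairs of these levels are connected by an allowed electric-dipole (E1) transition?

4

(a)–(b): forbidden (parity).
(a)–(c): allowed.
(a)–(d): forbidden (ΔL).
(a)–(e): forbidden (parity, ΔL, ΔJ).
(a)–(f): forbidden (parity, ΔL, ΔJ).
(b)–(c): allowed.
(b)–(d): allowed.
(b)–(e): forbidden (parity, ΔL, ΔJ).
(b)–(f): forbidden (parity).
(c)–(d): forbidden (parity).
(c)–(e): forbidden (ΔL, ΔJ).
(c)–(f): forbidden (ΔJ).
(d)–(e): forbidden (ΔL, ΔJ).
(d)–(f): allowed.
(e)–(f): forbidden (parity, ΔL, ΔJ).
Allowed pairs: 4 of 15.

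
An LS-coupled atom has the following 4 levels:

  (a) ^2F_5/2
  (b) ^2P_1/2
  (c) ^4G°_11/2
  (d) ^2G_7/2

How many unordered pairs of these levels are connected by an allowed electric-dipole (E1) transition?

(a)–(b): forbidden (parity, ΔL, ΔJ).
(a)–(c): forbidden (ΔS, ΔJ).
(a)–(d): forbidden (parity).
(b)–(c): forbidden (ΔS, ΔL, ΔJ).
(b)–(d): forbidden (parity, ΔL, ΔJ).
(c)–(d): forbidden (ΔS, ΔJ).
Allowed pairs: 0 of 6.

0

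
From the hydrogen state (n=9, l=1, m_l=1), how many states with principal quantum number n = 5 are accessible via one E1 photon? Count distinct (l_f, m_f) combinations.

4

E1 requires Δl = ±1, so l_f ∈ {0, 2}; with 0 ≤ l_f ≤ n_f−1 = 4, the allowed l_f values are {0, 2}.
For l_f = 0: m_f ∈ {m_i−1, m_i, m_i+1} ∩ [−0, 0] = {0} → 1 state.
For l_f = 2: m_f ∈ {m_i−1, m_i, m_i+1} ∩ [−2, 2] = {0, 1, 2} → 3 states.
Total: 4.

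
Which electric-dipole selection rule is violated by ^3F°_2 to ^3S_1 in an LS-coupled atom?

the ΔL = 0, ±1 rule

Reading off the term symbols: S 1→1, L 3→0, J 2→1, parity odd→even.
ΔL = 0, ±1 (not L=0↔0): L: 3 → 0, ΔL = -3 — fails.
Parity must change: odd → even — ok.
ΔJ = 0, ±1 (not J=0↔0): J: 2 → 1, ΔJ = -1 — ok.
ΔS = 0: S: 1 → 1 — ok.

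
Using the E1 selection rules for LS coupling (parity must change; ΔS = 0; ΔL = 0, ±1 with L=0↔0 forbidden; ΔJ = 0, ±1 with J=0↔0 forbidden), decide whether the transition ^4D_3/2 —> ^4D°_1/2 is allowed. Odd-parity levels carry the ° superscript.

Initial level: S=3/2, L=2, J=3/2, parity even. Final level: S=3/2, L=2, J=1/2, parity odd.
Parity must change: even → odd — ✓.
ΔS = 0: S: 3/2 → 3/2 — ✓.
ΔL = 0, ±1 (not L=0↔0): L: 2 → 2, ΔL = +0 — ✓.
ΔJ = 0, ±1 (not J=0↔0): J: 3/2 → 1/2, ΔJ = -1 — ✓.
All four E1 rules are satisfied.

allowed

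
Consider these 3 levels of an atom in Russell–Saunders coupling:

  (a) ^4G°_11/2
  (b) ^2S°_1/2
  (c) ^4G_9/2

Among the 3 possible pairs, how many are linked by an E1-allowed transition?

(a)–(b): forbidden (parity, ΔS, ΔL, ΔJ).
(a)–(c): allowed.
(b)–(c): forbidden (ΔS, ΔL, ΔJ).
Allowed pairs: 1 of 3.

1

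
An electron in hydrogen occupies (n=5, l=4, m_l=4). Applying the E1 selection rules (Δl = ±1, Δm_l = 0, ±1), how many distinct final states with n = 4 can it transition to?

1

E1 requires Δl = ±1, so l_f ∈ {3, 5}; with 0 ≤ l_f ≤ n_f−1 = 3, the allowed l_f values are {3}.
For l_f = 3: m_f ∈ {m_i−1, m_i, m_i+1} ∩ [−3, 3] = {3} → 1 state.
Total: 1.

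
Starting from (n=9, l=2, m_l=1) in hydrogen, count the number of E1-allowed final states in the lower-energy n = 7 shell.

5

E1 requires Δl = ±1, so l_f ∈ {1, 3}; with 0 ≤ l_f ≤ n_f−1 = 6, the allowed l_f values are {1, 3}.
For l_f = 1: m_f ∈ {m_i−1, m_i, m_i+1} ∩ [−1, 1] = {0, 1} → 2 states.
For l_f = 3: m_f ∈ {m_i−1, m_i, m_i+1} ∩ [−3, 3] = {0, 1, 2} → 3 states.
Total: 5.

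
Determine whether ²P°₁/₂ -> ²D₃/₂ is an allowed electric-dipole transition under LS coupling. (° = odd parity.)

allowed

Initial level: S=1/2, L=1, J=1/2, parity odd. Final level: S=1/2, L=2, J=3/2, parity even.
Parity must change: odd → even — ok.
ΔS = 0: S: 1/2 → 1/2 — ok.
ΔL = 0, ±1 (not L=0↔0): L: 1 → 2, ΔL = +1 — ok.
ΔJ = 0, ±1 (not J=0↔0): J: 1/2 → 3/2, ΔJ = +1 — ok.
All four E1 rules are satisfied.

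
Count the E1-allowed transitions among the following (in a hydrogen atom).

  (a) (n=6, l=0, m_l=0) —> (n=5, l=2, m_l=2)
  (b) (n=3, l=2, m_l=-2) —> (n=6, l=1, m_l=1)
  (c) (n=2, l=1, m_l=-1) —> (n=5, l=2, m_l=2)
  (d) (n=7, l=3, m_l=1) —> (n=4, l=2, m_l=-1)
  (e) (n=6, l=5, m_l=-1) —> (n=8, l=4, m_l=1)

(a) forbidden — Δl = +2 (E1 requires Δl = ±1); Δm_l = +2 (E1 requires Δm_l = 0, ±1)
(b) forbidden — Δm_l = +3 (E1 requires Δm_l = 0, ±1)
(c) forbidden — Δm_l = +3 (E1 requires Δm_l = 0, ±1)
(d) forbidden — Δm_l = -2 (E1 requires Δm_l = 0, ±1)
(e) forbidden — Δm_l = +2 (E1 requires Δm_l = 0, ±1)
Total allowed: 0 of 5.

0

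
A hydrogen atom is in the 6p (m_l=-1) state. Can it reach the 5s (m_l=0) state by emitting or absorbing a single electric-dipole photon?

allowed

l: 1 → 0 (Δl = -1). Δl = ±1 passes.
Δm_l = 0 − (-1) = +1. E1 requires Δm_l = 0, ±1: passes.
All E1 selection rules are satisfied.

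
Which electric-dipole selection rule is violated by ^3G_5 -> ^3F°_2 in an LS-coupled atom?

Initial level: S=1, L=4, J=5, parity even. Final level: S=1, L=3, J=2, parity odd.
Parity must change: even → odd — ✓.
ΔS = 0: S: 1 → 1 — ✓.
ΔL = 0, ±1 (not L=0↔0): L: 4 → 3, ΔL = -1 — ✓.
ΔJ = 0, ±1 (not J=0↔0): J: 5 → 2, ΔJ = -3 — ✗.

the ΔJ = 0, ±1 rule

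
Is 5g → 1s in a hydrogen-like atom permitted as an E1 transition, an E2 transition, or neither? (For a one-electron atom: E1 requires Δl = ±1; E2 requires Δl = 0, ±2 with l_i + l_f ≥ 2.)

neither

Δl = 0 − 4 = -4; l_i + l_f = 4.
E1 (Δl = ±1): not satisfied.
E2 (Δl = 0,±2, l_i+l_f ≥ 2): not satisfied.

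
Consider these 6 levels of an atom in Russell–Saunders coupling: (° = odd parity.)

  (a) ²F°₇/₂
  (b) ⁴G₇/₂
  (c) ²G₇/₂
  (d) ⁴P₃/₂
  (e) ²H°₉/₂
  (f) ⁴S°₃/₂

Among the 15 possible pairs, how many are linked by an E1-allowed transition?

(a)–(b): forbidden (ΔS).
(a)–(c): allowed.
(a)–(d): forbidden (ΔS, ΔL, ΔJ).
(a)–(e): forbidden (parity, ΔL).
(a)–(f): forbidden (parity, ΔS, ΔL, ΔJ).
(b)–(c): forbidden (parity, ΔS).
(b)–(d): forbidden (parity, ΔL, ΔJ).
(b)–(e): forbidden (ΔS).
(b)–(f): forbidden (ΔL, ΔJ).
(c)–(d): forbidden (parity, ΔS, ΔL, ΔJ).
(c)–(e): allowed.
(c)–(f): forbidden (ΔS, ΔL, ΔJ).
(d)–(e): forbidden (ΔS, ΔL, ΔJ).
(d)–(f): allowed.
(e)–(f): forbidden (parity, ΔS, ΔL, ΔJ).
Allowed pairs: 3 of 15.

3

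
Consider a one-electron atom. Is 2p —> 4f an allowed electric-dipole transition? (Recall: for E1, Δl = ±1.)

forbidden

Δl = 3 − 1 = +2; the E1 rule Δl = ±1 is fails.
The transition is electric-dipole forbidden.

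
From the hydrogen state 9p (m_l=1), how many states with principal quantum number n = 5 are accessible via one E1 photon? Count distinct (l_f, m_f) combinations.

4

E1 requires Δl = ±1, so l_f ∈ {0, 2}; with 0 ≤ l_f ≤ n_f−1 = 4, the allowed l_f values are {0, 2}.
For l_f = 0: m_f ∈ {m_i−1, m_i, m_i+1} ∩ [−0, 0] = {0} → 1 state.
For l_f = 2: m_f ∈ {m_i−1, m_i, m_i+1} ∩ [−2, 2] = {0, 1, 2} → 3 states.
Total: 4.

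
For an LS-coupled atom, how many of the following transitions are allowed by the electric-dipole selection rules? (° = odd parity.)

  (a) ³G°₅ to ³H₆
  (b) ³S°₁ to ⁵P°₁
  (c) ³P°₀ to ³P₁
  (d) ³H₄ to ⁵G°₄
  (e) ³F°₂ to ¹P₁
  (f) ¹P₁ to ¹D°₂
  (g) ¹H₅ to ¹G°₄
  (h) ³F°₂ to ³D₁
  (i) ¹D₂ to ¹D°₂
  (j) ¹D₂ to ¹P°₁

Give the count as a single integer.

7

(a) allowed
(b) forbidden (parity, ΔS fail)
(c) allowed
(d) forbidden (ΔS fails)
(e) forbidden (ΔS, ΔL fail)
(f) allowed
(g) allowed
(h) allowed
(i) allowed
(j) allowed
Total allowed: 7 of 10.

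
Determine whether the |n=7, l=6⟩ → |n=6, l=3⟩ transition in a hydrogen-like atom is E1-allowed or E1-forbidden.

Initial l = 6, final l = 3, so Δl = -3. E1 requires Δl = ±1: fails.
The transition is electric-dipole forbidden.

forbidden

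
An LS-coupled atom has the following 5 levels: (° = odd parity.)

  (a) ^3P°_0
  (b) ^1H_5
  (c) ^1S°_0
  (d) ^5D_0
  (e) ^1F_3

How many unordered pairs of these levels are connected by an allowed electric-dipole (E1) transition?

(a)–(b): forbidden (ΔS, ΔL, ΔJ).
(a)–(c): forbidden (parity, ΔS, ΔJ).
(a)–(d): forbidden (ΔS, ΔJ).
(a)–(e): forbidden (ΔS, ΔL, ΔJ).
(b)–(c): forbidden (ΔL, ΔJ).
(b)–(d): forbidden (parity, ΔS, ΔL, ΔJ).
(b)–(e): forbidden (parity, ΔL, ΔJ).
(c)–(d): forbidden (ΔS, ΔL, ΔJ).
(c)–(e): forbidden (ΔL, ΔJ).
(d)–(e): forbidden (parity, ΔS, ΔJ).
Allowed pairs: 0 of 10.

0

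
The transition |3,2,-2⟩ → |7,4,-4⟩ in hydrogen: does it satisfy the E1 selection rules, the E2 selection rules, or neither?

Δl = 4 − 2 = +2; l_i + l_f = 6.
Δm_l = -2.
E1 (Δl = ±1, |Δm_l| ≤ 1): not satisfied.
E2 (Δl = 0,±2, l_i+l_f ≥ 2, |Δm_l| ≤ 2): satisfied.

E2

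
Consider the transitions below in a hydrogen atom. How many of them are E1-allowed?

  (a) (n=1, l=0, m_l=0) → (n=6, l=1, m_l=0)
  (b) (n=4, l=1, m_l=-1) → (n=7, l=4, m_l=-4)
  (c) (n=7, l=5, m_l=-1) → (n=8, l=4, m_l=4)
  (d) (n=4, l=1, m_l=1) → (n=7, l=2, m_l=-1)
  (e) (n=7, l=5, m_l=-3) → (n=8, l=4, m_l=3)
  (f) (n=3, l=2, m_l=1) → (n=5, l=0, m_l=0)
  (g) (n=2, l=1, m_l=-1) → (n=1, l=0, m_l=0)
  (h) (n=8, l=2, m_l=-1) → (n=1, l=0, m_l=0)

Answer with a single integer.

2

(a) allowed
(b) forbidden — Δl = +3 (E1 requires Δl = ±1); Δm_l = -3 (E1 requires Δm_l = 0, ±1)
(c) forbidden — Δm_l = +5 (E1 requires Δm_l = 0, ±1)
(d) forbidden — Δm_l = -2 (E1 requires Δm_l = 0, ±1)
(e) forbidden — Δm_l = +6 (E1 requires Δm_l = 0, ±1)
(f) forbidden — Δl = -2 (E1 requires Δl = ±1)
(g) allowed
(h) forbidden — Δl = -2 (E1 requires Δl = ±1)
Total allowed: 2 of 8.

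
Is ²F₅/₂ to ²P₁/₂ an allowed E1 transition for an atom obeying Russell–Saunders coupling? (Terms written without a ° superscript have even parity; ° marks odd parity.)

Reading off the term symbols: S 1/2→1/2, L 3→1, J 5/2→1/2, parity even→even.
Parity must change: even → even — fails.
ΔS = 0: S: 1/2 → 1/2 — ok.
ΔL = 0, ±1 (not L=0↔0): L: 3 → 1, ΔL = -2 — fails.
ΔJ = 0, ±1 (not J=0↔0): J: 5/2 → 1/2, ΔJ = -2 — fails.
Rule(s) violated: parity, ΔL, ΔJ.

forbidden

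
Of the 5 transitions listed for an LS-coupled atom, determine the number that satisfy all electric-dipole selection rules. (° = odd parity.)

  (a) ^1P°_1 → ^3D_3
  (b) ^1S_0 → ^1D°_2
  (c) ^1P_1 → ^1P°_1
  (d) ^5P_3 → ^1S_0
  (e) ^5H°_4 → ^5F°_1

(a) forbidden (ΔS, ΔJ fail)
(b) forbidden (ΔL, ΔJ fail)
(c) allowed
(d) forbidden (parity, ΔS, ΔJ fail)
(e) forbidden (parity, ΔL, ΔJ fail)
Total allowed: 1 of 5.

1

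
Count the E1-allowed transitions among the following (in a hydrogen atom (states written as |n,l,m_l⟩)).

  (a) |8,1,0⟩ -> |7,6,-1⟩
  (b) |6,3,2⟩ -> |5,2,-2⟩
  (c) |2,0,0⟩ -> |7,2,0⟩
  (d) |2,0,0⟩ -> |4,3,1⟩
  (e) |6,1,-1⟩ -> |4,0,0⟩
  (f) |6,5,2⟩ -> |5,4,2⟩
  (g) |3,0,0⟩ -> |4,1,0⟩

(a) forbidden — Δl = +5 (E1 requires Δl = ±1)
(b) forbidden — Δm_l = -4 (E1 requires Δm_l = 0, ±1)
(c) forbidden — Δl = +2 (E1 requires Δl = ±1)
(d) forbidden — Δl = +3 (E1 requires Δl = ±1)
(e) allowed
(f) allowed
(g) allowed
Total allowed: 3 of 7.

3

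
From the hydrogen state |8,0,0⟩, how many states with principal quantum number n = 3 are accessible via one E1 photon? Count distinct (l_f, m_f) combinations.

E1 requires Δl = ±1, so l_f ∈ {-1, 1}; with 0 ≤ l_f ≤ n_f−1 = 2, the allowed l_f values are {1}.
For l_f = 1: m_f ∈ {m_i−1, m_i, m_i+1} ∩ [−1, 1] = {-1, 0, 1} → 3 states.
Total: 3.

3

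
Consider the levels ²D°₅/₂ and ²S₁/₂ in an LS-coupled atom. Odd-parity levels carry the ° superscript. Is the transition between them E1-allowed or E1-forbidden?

forbidden

Initial level: S=1/2, L=2, J=5/2, parity odd. Final level: S=1/2, L=0, J=1/2, parity even.
ΔS = 0: S: 1/2 → 1/2 — passes.
Parity must change: odd → even — passes.
ΔJ = 0, ±1 (not J=0↔0): J: 5/2 → 1/2, ΔJ = -2 — fails.
ΔL = 0, ±1 (not L=0↔0): L: 2 → 0, ΔL = -2 — fails.
Rule(s) violated: ΔL, ΔJ.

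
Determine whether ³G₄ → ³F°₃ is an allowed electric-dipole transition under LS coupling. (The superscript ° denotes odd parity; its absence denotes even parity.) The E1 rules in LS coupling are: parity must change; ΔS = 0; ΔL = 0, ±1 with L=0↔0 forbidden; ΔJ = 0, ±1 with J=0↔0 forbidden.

allowed

Initial level: S=1, L=4, J=4, parity even. Final level: S=1, L=3, J=3, parity odd.
Parity must change: even → odd — passes.
ΔS = 0: S: 1 → 1 — passes.
ΔL = 0, ±1 (not L=0↔0): L: 4 → 3, ΔL = -1 — passes.
ΔJ = 0, ±1 (not J=0↔0): J: 4 → 3, ΔJ = -1 — passes.
All four E1 rules are satisfied.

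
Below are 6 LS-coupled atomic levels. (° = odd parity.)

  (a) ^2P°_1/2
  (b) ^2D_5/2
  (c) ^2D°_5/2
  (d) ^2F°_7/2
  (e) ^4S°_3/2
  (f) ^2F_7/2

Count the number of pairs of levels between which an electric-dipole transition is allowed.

(a)–(b): forbidden (ΔJ).
(a)–(c): forbidden (parity, ΔJ).
(a)–(d): forbidden (parity, ΔL, ΔJ).
(a)–(e): forbidden (parity, ΔS).
(a)–(f): forbidden (ΔL, ΔJ).
(b)–(c): allowed.
(b)–(d): allowed.
(b)–(e): forbidden (ΔS, ΔL).
(b)–(f): forbidden (parity).
(c)–(d): forbidden (parity).
(c)–(e): forbidden (parity, ΔS, ΔL).
(c)–(f): allowed.
(d)–(e): forbidden (parity, ΔS, ΔL, ΔJ).
(d)–(f): allowed.
(e)–(f): forbidden (ΔS, ΔL, ΔJ).
Allowed pairs: 4 of 15.

4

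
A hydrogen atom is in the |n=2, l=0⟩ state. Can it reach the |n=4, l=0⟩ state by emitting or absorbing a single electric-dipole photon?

Initial l = 0, final l = 0, so Δl = +0. E1 requires Δl = ±1: fails.
The transition is electric-dipole forbidden.

forbidden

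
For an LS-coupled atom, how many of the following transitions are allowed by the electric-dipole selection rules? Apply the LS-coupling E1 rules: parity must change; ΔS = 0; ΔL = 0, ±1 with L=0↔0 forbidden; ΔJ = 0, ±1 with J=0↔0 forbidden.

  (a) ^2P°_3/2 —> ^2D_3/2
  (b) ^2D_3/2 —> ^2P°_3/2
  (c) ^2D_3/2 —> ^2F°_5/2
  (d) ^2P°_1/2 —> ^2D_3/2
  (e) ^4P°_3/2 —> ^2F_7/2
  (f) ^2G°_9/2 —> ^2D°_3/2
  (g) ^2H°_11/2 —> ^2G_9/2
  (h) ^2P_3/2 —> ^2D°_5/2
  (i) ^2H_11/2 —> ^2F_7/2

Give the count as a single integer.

6

(a) allowed
(b) allowed
(c) allowed
(d) allowed
(e) forbidden (ΔS, ΔL, ΔJ fail)
(f) forbidden (parity, ΔL, ΔJ fail)
(g) allowed
(h) allowed
(i) forbidden (parity, ΔL, ΔJ fail)
Total allowed: 6 of 9.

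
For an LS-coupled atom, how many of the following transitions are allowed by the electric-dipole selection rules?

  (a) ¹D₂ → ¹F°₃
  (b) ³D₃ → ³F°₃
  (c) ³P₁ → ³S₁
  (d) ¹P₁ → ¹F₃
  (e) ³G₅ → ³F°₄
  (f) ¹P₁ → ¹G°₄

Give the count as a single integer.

(a) allowed
(b) allowed
(c) forbidden (parity fails)
(d) forbidden (parity, ΔL, ΔJ fail)
(e) allowed
(f) forbidden (ΔL, ΔJ fail)
Total allowed: 3 of 6.

3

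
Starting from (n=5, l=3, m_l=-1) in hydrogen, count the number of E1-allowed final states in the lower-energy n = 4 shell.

3

E1 requires Δl = ±1, so l_f ∈ {2, 4}; with 0 ≤ l_f ≤ n_f−1 = 3, the allowed l_f values are {2}.
For l_f = 2: m_f ∈ {m_i−1, m_i, m_i+1} ∩ [−2, 2] = {-2, -1, 0} → 3 states.
Total: 3.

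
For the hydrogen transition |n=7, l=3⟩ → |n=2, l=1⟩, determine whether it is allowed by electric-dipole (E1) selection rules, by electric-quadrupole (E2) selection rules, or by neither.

Δl = 1 − 3 = -2; l_i + l_f = 4.
E1 (Δl = ±1): not satisfied.
E2 (Δl = 0,±2, l_i+l_f ≥ 2): satisfied.

E2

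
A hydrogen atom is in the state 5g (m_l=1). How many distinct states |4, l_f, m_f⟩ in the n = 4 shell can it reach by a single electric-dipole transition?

E1 requires Δl = ±1, so l_f ∈ {3, 5}; with 0 ≤ l_f ≤ n_f−1 = 3, the allowed l_f values are {3}.
For l_f = 3: m_f ∈ {m_i−1, m_i, m_i+1} ∩ [−3, 3] = {0, 1, 2} → 3 states.
Total: 3.

3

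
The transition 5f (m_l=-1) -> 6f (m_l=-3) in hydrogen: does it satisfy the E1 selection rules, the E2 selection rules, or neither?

E2

Δl = 3 − 3 = +0; l_i + l_f = 6.
Δm_l = -2.
E1 (Δl = ±1, |Δm_l| ≤ 1): not satisfied.
E2 (Δl = 0,±2, l_i+l_f ≥ 2, |Δm_l| ≤ 2): satisfied.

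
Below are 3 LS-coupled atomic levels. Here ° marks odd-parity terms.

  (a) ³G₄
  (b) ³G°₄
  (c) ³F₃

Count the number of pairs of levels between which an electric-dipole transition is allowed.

(a)–(b): allowed.
(a)–(c): forbidden (parity).
(b)–(c): allowed.
Allowed pairs: 2 of 3.

2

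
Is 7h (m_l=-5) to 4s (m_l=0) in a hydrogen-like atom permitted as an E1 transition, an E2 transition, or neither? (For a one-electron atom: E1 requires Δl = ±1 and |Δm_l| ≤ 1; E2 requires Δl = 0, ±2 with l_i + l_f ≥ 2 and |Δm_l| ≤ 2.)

Δl = 0 − 5 = -5; l_i + l_f = 5.
Δm_l = +5.
E1 (Δl = ±1, |Δm_l| ≤ 1): not satisfied.
E2 (Δl = 0,±2, l_i+l_f ≥ 2, |Δm_l| ≤ 2): not satisfied.

neither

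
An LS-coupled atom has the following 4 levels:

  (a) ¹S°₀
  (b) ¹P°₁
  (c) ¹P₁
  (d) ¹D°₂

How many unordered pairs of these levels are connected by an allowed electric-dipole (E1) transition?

(a)–(b): forbidden (parity).
(a)–(c): allowed.
(a)–(d): forbidden (parity, ΔL, ΔJ).
(b)–(c): allowed.
(b)–(d): forbidden (parity).
(c)–(d): allowed.
Allowed pairs: 3 of 6.

3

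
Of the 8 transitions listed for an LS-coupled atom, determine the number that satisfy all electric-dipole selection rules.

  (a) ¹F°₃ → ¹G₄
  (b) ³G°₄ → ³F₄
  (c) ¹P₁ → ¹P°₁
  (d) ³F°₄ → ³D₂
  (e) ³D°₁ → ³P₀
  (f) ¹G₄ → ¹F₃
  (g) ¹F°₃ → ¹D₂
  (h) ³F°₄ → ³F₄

6

(a) allowed
(b) allowed
(c) allowed
(d) forbidden (ΔJ fails)
(e) allowed
(f) forbidden (parity fails)
(g) allowed
(h) allowed
Total allowed: 6 of 8.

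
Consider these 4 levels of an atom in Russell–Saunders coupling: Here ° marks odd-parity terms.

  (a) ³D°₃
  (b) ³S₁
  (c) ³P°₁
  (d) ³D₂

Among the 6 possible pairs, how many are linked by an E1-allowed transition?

3

(a)–(b): forbidden (ΔL, ΔJ).
(a)–(c): forbidden (parity, ΔJ).
(a)–(d): allowed.
(b)–(c): allowed.
(b)–(d): forbidden (parity, ΔL).
(c)–(d): allowed.
Allowed pairs: 3 of 6.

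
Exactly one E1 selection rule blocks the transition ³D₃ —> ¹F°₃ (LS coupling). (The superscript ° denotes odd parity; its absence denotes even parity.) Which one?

the ΔS = 0 rule

Initial level: S=1, L=2, J=3, parity even. Final level: S=0, L=3, J=3, parity odd.
Parity must change: even → odd — passes.
ΔS = 0: S: 1 → 0 — fails.
ΔL = 0, ±1 (not L=0↔0): L: 2 → 3, ΔL = +1 — passes.
ΔJ = 0, ±1 (not J=0↔0): J: 3 → 3, ΔJ = +0 — passes.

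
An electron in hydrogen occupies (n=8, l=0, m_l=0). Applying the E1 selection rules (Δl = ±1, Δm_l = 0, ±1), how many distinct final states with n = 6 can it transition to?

E1 requires Δl = ±1, so l_f ∈ {-1, 1}; with 0 ≤ l_f ≤ n_f−1 = 5, the allowed l_f values are {1}.
For l_f = 1: m_f ∈ {m_i−1, m_i, m_i+1} ∩ [−1, 1] = {-1, 0, 1} → 3 states.
Total: 3.

3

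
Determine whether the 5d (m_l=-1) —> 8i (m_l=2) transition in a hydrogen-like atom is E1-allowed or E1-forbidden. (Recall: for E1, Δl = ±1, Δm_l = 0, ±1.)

l: 2 → 6 (Δl = +4). Δl = ±1 fails.
m_l: -1 → 2 (Δm_l = +3). |Δm_l| ≤ 1 fails.
The transition is electric-dipole forbidden.

forbidden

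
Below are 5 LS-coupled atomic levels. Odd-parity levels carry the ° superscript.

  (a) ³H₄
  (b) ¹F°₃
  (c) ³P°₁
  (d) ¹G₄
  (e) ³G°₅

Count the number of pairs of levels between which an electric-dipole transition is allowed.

2

(a)–(b): forbidden (ΔS, ΔL).
(a)–(c): forbidden (ΔL, ΔJ).
(a)–(d): forbidden (parity, ΔS).
(a)–(e): allowed.
(b)–(c): forbidden (parity, ΔS, ΔL, ΔJ).
(b)–(d): allowed.
(b)–(e): forbidden (parity, ΔS, ΔJ).
(c)–(d): forbidden (ΔS, ΔL, ΔJ).
(c)–(e): forbidden (parity, ΔL, ΔJ).
(d)–(e): forbidden (ΔS).
Allowed pairs: 2 of 10.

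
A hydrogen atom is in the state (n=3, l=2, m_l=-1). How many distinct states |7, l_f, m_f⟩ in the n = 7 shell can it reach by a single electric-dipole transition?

5

E1 requires Δl = ±1, so l_f ∈ {1, 3}; with 0 ≤ l_f ≤ n_f−1 = 6, the allowed l_f values are {1, 3}.
For l_f = 1: m_f ∈ {m_i−1, m_i, m_i+1} ∩ [−1, 1] = {-1, 0} → 2 states.
For l_f = 3: m_f ∈ {m_i−1, m_i, m_i+1} ∩ [−3, 3] = {-2, -1, 0} → 3 states.
Total: 5.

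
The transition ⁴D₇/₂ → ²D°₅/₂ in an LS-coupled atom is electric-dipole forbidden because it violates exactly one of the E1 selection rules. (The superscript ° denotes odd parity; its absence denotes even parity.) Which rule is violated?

the ΔS = 0 rule

Parity must change: even → odd — ✓.
ΔS = 0: S: 3/2 → 1/2 — ✗.
ΔL = 0, ±1 (not L=0↔0): L: 2 → 2, ΔL = +0 — ✓.
ΔJ = 0, ±1 (not J=0↔0): J: 7/2 → 5/2, ΔJ = -1 — ✓.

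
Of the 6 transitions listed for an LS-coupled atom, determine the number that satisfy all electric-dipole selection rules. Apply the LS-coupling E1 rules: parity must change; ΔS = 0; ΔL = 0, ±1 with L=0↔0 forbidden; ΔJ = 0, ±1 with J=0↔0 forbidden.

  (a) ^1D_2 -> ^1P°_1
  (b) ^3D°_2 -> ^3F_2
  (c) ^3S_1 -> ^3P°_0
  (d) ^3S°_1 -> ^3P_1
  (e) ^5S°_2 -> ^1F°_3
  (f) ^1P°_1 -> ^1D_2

5

(a) allowed
(b) allowed
(c) allowed
(d) allowed
(e) forbidden (parity, ΔS, ΔL fail)
(f) allowed
Total allowed: 5 of 6.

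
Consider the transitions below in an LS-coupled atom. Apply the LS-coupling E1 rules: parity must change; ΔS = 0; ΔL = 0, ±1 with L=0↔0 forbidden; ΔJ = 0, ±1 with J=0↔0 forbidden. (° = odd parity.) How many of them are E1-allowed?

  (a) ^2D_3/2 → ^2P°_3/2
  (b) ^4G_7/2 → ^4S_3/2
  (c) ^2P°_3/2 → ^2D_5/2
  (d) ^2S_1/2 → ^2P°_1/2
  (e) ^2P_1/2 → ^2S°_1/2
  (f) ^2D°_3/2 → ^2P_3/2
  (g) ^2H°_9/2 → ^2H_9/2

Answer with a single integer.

(a) allowed
(b) forbidden (parity, ΔL, ΔJ fail)
(c) allowed
(d) allowed
(e) allowed
(f) allowed
(g) allowed
Total allowed: 6 of 7.

6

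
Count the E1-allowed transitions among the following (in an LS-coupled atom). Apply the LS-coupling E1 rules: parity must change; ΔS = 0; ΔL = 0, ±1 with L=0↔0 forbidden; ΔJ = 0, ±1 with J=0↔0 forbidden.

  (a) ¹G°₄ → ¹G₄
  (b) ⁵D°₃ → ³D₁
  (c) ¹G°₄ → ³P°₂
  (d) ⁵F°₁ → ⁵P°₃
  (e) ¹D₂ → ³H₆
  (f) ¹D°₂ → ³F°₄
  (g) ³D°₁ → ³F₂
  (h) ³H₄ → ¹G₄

2

(a) allowed
(b) forbidden (ΔS, ΔJ fail)
(c) forbidden (parity, ΔS, ΔL, ΔJ fail)
(d) forbidden (parity, ΔL, ΔJ fail)
(e) forbidden (parity, ΔS, ΔL, ΔJ fail)
(f) forbidden (parity, ΔS, ΔJ fail)
(g) allowed
(h) forbidden (parity, ΔS fail)
Total allowed: 2 of 8.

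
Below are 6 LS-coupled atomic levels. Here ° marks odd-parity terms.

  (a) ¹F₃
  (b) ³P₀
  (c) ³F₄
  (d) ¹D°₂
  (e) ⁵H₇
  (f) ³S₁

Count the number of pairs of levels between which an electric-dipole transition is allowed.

(a)–(b): forbidden (parity, ΔS, ΔL, ΔJ).
(a)–(c): forbidden (parity, ΔS).
(a)–(d): allowed.
(a)–(e): forbidden (parity, ΔS, ΔL, ΔJ).
(a)–(f): forbidden (parity, ΔS, ΔL, ΔJ).
(b)–(c): forbidden (parity, ΔL, ΔJ).
(b)–(d): forbidden (ΔS, ΔJ).
(b)–(e): forbidden (parity, ΔS, ΔL, ΔJ).
(b)–(f): forbidden (parity).
(c)–(d): forbidden (ΔS, ΔJ).
(c)–(e): forbidden (parity, ΔS, ΔL, ΔJ).
(c)–(f): forbidden (parity, ΔL, ΔJ).
(d)–(e): forbidden (ΔS, ΔL, ΔJ).
(d)–(f): forbidden (ΔS, ΔL).
(e)–(f): forbidden (parity, ΔS, ΔL, ΔJ).
Allowed pairs: 1 of 15.

1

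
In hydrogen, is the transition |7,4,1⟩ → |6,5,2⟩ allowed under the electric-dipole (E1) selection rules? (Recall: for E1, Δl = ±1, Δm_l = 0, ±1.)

Initial l = 4, final l = 5, so Δl = +1. E1 requires Δl = ±1: satisfied.
Δm_l = 2 − (1) = +1. E1 requires Δm_l = 0, ±1: satisfied.
All E1 selection rules are satisfied.

allowed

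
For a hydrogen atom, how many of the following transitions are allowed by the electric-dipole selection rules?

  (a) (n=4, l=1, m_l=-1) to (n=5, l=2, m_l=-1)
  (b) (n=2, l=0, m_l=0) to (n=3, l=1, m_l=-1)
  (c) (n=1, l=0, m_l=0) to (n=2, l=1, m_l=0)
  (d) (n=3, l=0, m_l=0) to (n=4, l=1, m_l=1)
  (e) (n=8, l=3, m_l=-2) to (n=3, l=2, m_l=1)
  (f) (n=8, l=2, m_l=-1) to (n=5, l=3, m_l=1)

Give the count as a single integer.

(a) allowed
(b) allowed
(c) allowed
(d) allowed
(e) forbidden — Δm_l = +3 (E1 requires Δm_l = 0, ±1)
(f) forbidden — Δm_l = +2 (E1 requires Δm_l = 0, ±1)
Total allowed: 4 of 6.

4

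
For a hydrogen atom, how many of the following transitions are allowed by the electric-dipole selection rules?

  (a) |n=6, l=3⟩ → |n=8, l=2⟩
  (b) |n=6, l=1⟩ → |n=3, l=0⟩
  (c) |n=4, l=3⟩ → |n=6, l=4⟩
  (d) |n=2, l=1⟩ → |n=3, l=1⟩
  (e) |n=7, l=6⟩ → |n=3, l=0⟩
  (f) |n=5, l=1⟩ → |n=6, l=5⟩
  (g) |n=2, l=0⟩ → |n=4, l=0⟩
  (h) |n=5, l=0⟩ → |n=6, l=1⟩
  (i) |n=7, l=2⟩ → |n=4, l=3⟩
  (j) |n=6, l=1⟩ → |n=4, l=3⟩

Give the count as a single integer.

5

(a) allowed
(b) allowed
(c) allowed
(d) forbidden — Δl = +0 (E1 requires Δl = ±1)
(e) forbidden — Δl = -6 (E1 requires Δl = ±1)
(f) forbidden — Δl = +4 (E1 requires Δl = ±1)
(g) forbidden — Δl = +0 (E1 requires Δl = ±1)
(h) allowed
(i) allowed
(j) forbidden — Δl = +2 (E1 requires Δl = ±1)
Total allowed: 5 of 10.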